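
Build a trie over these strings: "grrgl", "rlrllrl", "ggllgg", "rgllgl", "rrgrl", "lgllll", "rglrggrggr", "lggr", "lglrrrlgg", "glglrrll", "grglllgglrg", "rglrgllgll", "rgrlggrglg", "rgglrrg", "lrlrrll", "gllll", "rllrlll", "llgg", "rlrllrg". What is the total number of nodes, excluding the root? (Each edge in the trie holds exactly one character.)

Trace insertions, counting only characters that open a new branch:
  "grrgl" → 5 new (g, r, r, g, l)
  "rlrllrl" → 7 new (r, l, r, l, l, r, l)
  "ggllgg" → prefix "g" already present; 5 new (g, l, l, g, g)
  "rgllgl" → prefix "r" already present; 5 new (g, l, l, g, l)
  "rrgrl" → prefix "r" already present; 4 new (r, g, r, l)
  "lgllll" → 6 new (l, g, l, l, l, l)
  "rglrggrggr" → prefix "rgl" already present; 7 new (r, g, g, r, g, g, r)
  "lggr" → prefix "lg" already present; 2 new (g, r)
  "lglrrrlgg" → prefix "lgl" already present; 6 new (r, r, r, l, g, g)
  "glglrrll" → prefix "g" already present; 7 new (l, g, l, r, r, l, l)
  "grglllgglrg" → prefix "gr" already present; 9 new (g, l, l, l, g, g, l, r, g)
  "rglrgllgll" → prefix "rglrg" already present; 5 new (l, l, g, l, l)
  "rgrlggrglg" → prefix "rg" already present; 8 new (r, l, g, g, r, g, l, g)
  "rgglrrg" → prefix "rg" already present; 5 new (g, l, r, r, g)
  "lrlrrll" → prefix "l" already present; 6 new (r, l, r, r, l, l)
  "gllll" → prefix "gl" already present; 3 new (l, l, l)
  "rllrlll" → prefix "rl" already present; 5 new (l, r, l, l, l)
  "llgg" → prefix "l" already present; 3 new (l, g, g)
  "rlrllrg" → prefix "rlrllr" already present; 1 new (g)
Total nodes = 5 + 7 + 5 + 5 + 4 + 6 + 7 + 2 + 6 + 7 + 9 + 5 + 8 + 5 + 6 + 3 + 5 + 3 + 1 = 99

99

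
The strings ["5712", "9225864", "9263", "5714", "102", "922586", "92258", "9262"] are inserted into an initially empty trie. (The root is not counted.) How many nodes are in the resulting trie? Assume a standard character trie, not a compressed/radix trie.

For each word, the new-node count is its length minus the longest prefix already in the trie:
  "5712" → 4 new (5, 7, 1, 2)
  "9225864" → 7 new (9, 2, 2, 5, 8, 6, 4)
  "9263" → prefix "92" already present; 2 new (6, 3)
  "5714" → prefix "571" already present; 1 new (4)
  "102" → 3 new (1, 0, 2)
  "922586" → prefix "922586" already present; 0 new (none)
  "92258" → prefix "92258" already present; 0 new (none)
  "9262" → prefix "926" already present; 1 new (2)
Total nodes = 4 + 7 + 2 + 1 + 3 + 0 + 0 + 1 = 18

18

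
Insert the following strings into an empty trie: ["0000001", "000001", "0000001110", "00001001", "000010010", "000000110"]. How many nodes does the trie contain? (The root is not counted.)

Trie structure (* marks end of a word):
(root)
└─ 0
   └─ 0
      └─ 0
         └─ 0
            ├─ 0
            │  ├─ 0
            │  │  └─ 1 *
            │  │     └─ 1
            │  │        ├─ 0 *
            │  │        └─ 1
            │  │           └─ 0 *
            │  └─ 1 *
            └─ 1
               └─ 0
                  └─ 0
                     └─ 1 *
                        └─ 0 *
Counting every labelled node above: 17.

17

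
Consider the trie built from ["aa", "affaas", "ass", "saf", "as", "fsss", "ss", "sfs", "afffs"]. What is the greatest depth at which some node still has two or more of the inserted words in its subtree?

3

Look for the deepest trie node that still has at least two words in its subtree.
e.g. "affaas" and "afffs" share the prefix "aff" of length 3; no pair shares a longer one.
Longest shared-prefix length: 3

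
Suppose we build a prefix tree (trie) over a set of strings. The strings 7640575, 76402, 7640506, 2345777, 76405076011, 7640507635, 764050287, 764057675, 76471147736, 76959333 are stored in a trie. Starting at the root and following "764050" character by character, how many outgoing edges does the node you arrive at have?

Walk "764050" from the root, arriving at one node.
Distinct next characters after "764050": 2, 6, 7.
That node has 3 child edges.

3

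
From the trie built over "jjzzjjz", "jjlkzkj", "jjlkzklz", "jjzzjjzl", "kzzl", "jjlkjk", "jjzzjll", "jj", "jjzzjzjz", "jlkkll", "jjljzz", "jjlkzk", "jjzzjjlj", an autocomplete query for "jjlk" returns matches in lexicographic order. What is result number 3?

Words with prefix "jjlk", in lexicographic order: "jjlkjk", "jjlkzk", "jjlkzkj", "jjlkzklz"
Position 3: jjlkzkj

jjlkzkj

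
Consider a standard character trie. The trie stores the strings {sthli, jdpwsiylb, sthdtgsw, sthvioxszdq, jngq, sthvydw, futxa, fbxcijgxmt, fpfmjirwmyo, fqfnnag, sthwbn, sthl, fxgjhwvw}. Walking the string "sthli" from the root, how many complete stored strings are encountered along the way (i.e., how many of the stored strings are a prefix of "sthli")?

2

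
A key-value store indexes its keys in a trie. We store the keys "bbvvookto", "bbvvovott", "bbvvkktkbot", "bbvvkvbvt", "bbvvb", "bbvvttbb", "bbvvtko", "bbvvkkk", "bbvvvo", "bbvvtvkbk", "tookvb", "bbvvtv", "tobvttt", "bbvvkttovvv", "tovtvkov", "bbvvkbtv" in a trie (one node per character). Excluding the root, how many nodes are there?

For each word, the new-node count is its length minus the longest prefix already in the trie:
  "bbvvookto" → 9 new (b, b, v, v, o, o, k, t, o)
  "bbvvovott" → prefix "bbvvo" already present; 4 new (v, o, t, t)
  "bbvvkktkbot" → prefix "bbvv" already present; 7 new (k, k, t, k, b, o, t)
  "bbvvkvbvt" → prefix "bbvvk" already present; 4 new (v, b, v, t)
  "bbvvb" → prefix "bbvv" already present; 1 new (b)
  "bbvvttbb" → prefix "bbvv" already present; 4 new (t, t, b, b)
  "bbvvtko" → prefix "bbvvt" already present; 2 new (k, o)
  "bbvvkkk" → prefix "bbvvkk" already present; 1 new (k)
  "bbvvvo" → prefix "bbvv" already present; 2 new (v, o)
  "bbvvtvkbk" → prefix "bbvvt" already present; 4 new (v, k, b, k)
  "tookvb" → 6 new (t, o, o, k, v, b)
  "bbvvtv" → prefix "bbvvtv" already present; 0 new (none)
  "tobvttt" → prefix "to" already present; 5 new (b, v, t, t, t)
  "bbvvkttovvv" → prefix "bbvvk" already present; 6 new (t, t, o, v, v, v)
  "tovtvkov" → prefix "to" already present; 6 new (v, t, v, k, o, v)
  "bbvvkbtv" → prefix "bbvvk" already present; 3 new (b, t, v)
Total nodes = 9 + 4 + 7 + 4 + 1 + 4 + 2 + 1 + 2 + 4 + 6 + 0 + 5 + 6 + 6 + 3 = 64

64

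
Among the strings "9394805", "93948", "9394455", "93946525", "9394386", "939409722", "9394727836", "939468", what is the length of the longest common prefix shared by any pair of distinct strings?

Look for the deepest trie node that still has at least two words in its subtree.
e.g. "93946525" and "939468" share the prefix "93946" of length 5; no pair shares a longer one.
Longest shared-prefix length: 5

5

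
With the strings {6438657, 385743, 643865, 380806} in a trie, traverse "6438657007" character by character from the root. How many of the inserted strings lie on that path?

Traverse "6438657007" character by character; count nodes along the way that are marked as word ends.
Prefixes of the query that are stored words: "643865", "6438657"
Count: 2

2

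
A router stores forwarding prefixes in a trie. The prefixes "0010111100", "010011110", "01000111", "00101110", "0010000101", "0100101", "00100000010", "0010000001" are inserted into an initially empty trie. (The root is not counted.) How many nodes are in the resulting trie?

35

Count nodes per top-level branch (shared prefixes stored once):
  '0'-branch (0010000001, 00100000010, 0010000101, 00101110, 0010111100, 01000111, 0100101, 010011110): 35 nodes
Sum: 35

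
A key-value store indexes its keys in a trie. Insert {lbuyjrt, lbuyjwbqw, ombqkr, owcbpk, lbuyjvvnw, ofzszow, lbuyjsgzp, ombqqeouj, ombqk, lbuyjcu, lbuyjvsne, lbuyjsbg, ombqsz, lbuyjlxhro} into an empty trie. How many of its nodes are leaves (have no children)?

13

A leaf is a node with no children — equivalently, the end of a word that is not a proper prefix of any other stored word.
Those words: "lbuyjcu", "lbuyjlxhro", "lbuyjrt", "lbuyjsbg", "lbuyjsgzp", "lbuyjvsne", "lbuyjvvnw", "lbuyjwbqw", "ofzszow", "ombqkr", "ombqqeouj", "ombqsz", "owcbpk"
Leaf count: 13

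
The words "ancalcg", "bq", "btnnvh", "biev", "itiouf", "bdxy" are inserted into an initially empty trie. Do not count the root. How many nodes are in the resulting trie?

26

Trie structure (* marks end of a word):
(root)
├─ a
│  └─ n
│     └─ c
│        └─ a
│           └─ l
│              └─ c
│                 └─ g *
├─ b
│  ├─ d
│  │  └─ x
│  │     └─ y *
│  ├─ i
│  │  └─ e
│  │     └─ v *
│  ├─ q *
│  └─ t
│     └─ n
│        └─ n
│           └─ v
│              └─ h *
└─ i
   └─ t
      └─ i
         └─ o
            └─ u
               └─ f *
Counting every labelled node above: 26.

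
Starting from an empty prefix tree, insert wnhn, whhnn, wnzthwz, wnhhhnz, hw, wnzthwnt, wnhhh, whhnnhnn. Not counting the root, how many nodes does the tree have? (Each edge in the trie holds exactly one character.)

24

For each word, the new-node count is its length minus the longest prefix already in the trie:
  "wnhn" → 4 new (w, n, h, n)
  "whhnn" → prefix "w" already present; 4 new (h, h, n, n)
  "wnzthwz" → prefix "wn" already present; 5 new (z, t, h, w, z)
  "wnhhhnz" → prefix "wnh" already present; 4 new (h, h, n, z)
  "hw" → 2 new (h, w)
  "wnzthwnt" → prefix "wnzthw" already present; 2 new (n, t)
  "wnhhh" → prefix "wnhhh" already present; 0 new (none)
  "whhnnhnn" → prefix "whhnn" already present; 3 new (h, n, n)
Total nodes = 4 + 4 + 5 + 4 + 2 + 2 + 0 + 3 = 24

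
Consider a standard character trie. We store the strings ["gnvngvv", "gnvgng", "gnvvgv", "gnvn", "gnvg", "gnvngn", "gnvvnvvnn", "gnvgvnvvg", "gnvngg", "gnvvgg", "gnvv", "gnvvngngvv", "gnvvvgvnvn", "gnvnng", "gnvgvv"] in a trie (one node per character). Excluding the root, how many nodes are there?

40

Trie structure (* marks end of a word):
(root)
└─ g
   └─ n
      └─ v
         ├─ g *
         │  ├─ n
         │  │  └─ g *
         │  └─ v
         │     ├─ n
         │     │  └─ v
         │     │     └─ v
         │     │        └─ g *
         │     └─ v *
         ├─ n *
         │  ├─ g
         │  │  ├─ g *
         │  │  ├─ n *
         │  │  └─ v
         │  │     └─ v *
         │  └─ n
         │     └─ g *
         └─ v *
            ├─ g
            │  ├─ g *
            │  └─ v *
            ├─ n
            │  ├─ g
            │  │  └─ n
            │  │     └─ g
            │  │        └─ v
            │  │           └─ v *
            │  └─ v
            │     └─ v
            │        └─ n
            │           └─ n *
            └─ v
               └─ g
                  └─ v
                     └─ n
                        └─ v
                           └─ n *
Counting every labelled node above: 40.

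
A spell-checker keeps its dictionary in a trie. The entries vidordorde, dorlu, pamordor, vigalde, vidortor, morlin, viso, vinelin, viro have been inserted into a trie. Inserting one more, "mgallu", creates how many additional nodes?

5

Walking "mgallu" from the root, the first 1 characters ("m") follow existing edges; "g" is the first miss.
Each of the 5 remaining characters creates one node.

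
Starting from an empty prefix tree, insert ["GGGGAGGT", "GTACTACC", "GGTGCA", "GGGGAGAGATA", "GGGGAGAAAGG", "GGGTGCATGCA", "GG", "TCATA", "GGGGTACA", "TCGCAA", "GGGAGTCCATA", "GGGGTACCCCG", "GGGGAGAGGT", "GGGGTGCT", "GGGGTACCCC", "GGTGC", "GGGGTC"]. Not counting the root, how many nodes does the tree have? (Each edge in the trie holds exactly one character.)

67

For each word, the new-node count is its length minus the longest prefix already in the trie:
  "GGGGAGGT" → 8 new (G, G, G, G, A, G, G, T)
  "GTACTACC" → prefix "G" already present; 7 new (T, A, C, T, A, C, C)
  "GGTGCA" → prefix "GG" already present; 4 new (T, G, C, A)
  "GGGGAGAGATA" → prefix "GGGGAG" already present; 5 new (A, G, A, T, A)
  "GGGGAGAAAGG" → prefix "GGGGAGA" already present; 4 new (A, A, G, G)
  "GGGTGCATGCA" → prefix "GGG" already present; 8 new (T, G, C, A, T, G, C, A)
  "GG" → prefix "GG" already present; 0 new (none)
  "TCATA" → 5 new (T, C, A, T, A)
  "GGGGTACA" → prefix "GGGG" already present; 4 new (T, A, C, A)
  "TCGCAA" → prefix "TC" already present; 4 new (G, C, A, A)
  "GGGAGTCCATA" → prefix "GGG" already present; 8 new (A, G, T, C, C, A, T, A)
  "GGGGTACCCCG" → prefix "GGGGTAC" already present; 4 new (C, C, C, G)
  "GGGGAGAGGT" → prefix "GGGGAGAG" already present; 2 new (G, T)
  "GGGGTGCT" → prefix "GGGGT" already present; 3 new (G, C, T)
  "GGGGTACCCC" → prefix "GGGGTACCCC" already present; 0 new (none)
  "GGTGC" → prefix "GGTGC" already present; 0 new (none)
  "GGGGTC" → prefix "GGGGT" already present; 1 new (C)
Total nodes = 8 + 7 + 4 + 5 + 4 + 8 + 0 + 5 + 4 + 4 + 8 + 4 + 2 + 3 + 0 + 0 + 1 = 67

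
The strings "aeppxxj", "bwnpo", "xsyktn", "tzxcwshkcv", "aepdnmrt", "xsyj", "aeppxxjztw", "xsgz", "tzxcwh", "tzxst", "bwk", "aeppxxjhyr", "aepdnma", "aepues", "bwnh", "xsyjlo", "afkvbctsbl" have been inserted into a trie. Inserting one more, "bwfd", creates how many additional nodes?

2

The longest prefix of "bwfd" already in the trie is "bw" (length 2).
Each of the 2 remaining characters creates one node.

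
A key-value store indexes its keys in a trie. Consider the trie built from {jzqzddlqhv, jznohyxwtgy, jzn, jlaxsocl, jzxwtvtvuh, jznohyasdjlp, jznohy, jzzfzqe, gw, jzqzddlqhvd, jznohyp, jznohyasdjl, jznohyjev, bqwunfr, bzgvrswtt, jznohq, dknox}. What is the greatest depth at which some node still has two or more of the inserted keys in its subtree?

Look for the deepest trie node that still has at least two words in its subtree.
"jznohyasdjl" and "jznohyasdjlp" agree on "jznohyasdjl" (11 characters) before diverging; nothing deeper is shared.
Longest shared-prefix length: 11

11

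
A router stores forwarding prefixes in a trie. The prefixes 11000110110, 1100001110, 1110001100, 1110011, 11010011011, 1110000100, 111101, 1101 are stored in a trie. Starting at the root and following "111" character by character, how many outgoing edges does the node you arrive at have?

Follow the path "111" to its node, then look at its outgoing edges.
Distinct next characters after "111": 0, 1.
That node has 2 child edges.

2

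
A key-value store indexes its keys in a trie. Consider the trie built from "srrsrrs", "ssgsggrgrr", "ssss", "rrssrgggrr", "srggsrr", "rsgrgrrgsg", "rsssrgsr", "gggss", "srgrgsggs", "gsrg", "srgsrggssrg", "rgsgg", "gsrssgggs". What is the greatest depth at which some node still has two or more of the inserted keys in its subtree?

Look for the deepest trie node that still has at least two words in its subtree.
"gsrg" and "gsrssgggs" agree on "gsr" (3 characters) before diverging; nothing deeper is shared.
Longest shared-prefix length: 3

3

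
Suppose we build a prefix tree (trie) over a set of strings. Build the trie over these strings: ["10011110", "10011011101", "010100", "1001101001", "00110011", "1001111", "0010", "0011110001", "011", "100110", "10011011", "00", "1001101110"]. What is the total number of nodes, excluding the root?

For each word, the new-node count is its length minus the longest prefix already in the trie:
  "10011110" → 8 new (1, 0, 0, 1, 1, 1, 1, 0)
  "10011011101" → prefix "10011" already present; 6 new (0, 1, 1, 1, 0, 1)
  "010100" → 6 new (0, 1, 0, 1, 0, 0)
  "1001101001" → prefix "1001101" already present; 3 new (0, 0, 1)
  "00110011" → prefix "0" already present; 7 new (0, 1, 1, 0, 0, 1, 1)
  "1001111" → prefix "1001111" already present; 0 new (none)
  "0010" → prefix "001" already present; 1 new (0)
  "0011110001" → prefix "0011" already present; 6 new (1, 1, 0, 0, 0, 1)
  "011" → prefix "01" already present; 1 new (1)
  "100110" → prefix "100110" already present; 0 new (none)
  "10011011" → prefix "10011011" already present; 0 new (none)
  "00" → prefix "00" already present; 0 new (none)
  "1001101110" → prefix "1001101110" already present; 0 new (none)
Total nodes = 8 + 6 + 6 + 3 + 7 + 0 + 1 + 6 + 1 + 0 + 0 + 0 + 0 = 38

38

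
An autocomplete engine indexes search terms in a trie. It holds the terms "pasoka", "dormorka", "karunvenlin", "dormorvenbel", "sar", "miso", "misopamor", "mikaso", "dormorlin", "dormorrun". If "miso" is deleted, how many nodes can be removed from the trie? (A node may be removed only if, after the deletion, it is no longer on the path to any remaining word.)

A node on "miso"'s path can go only if nothing else ends at it or branches off below it.
Every node on "miso" is still needed (e.g. by "misopamor"), so nothing is freed.
Nodes removed: 0

0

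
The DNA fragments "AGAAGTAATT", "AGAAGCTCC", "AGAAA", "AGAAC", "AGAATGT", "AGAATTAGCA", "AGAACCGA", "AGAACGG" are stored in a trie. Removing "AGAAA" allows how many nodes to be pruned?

Walk "AGAAA" from the leaf back toward the root, removing each node that no remaining word uses.
The suffix "A" (1 node) is used only by "AGAAA"; the node for "AGAA" still has the child "G", so pruning stops there.
Nodes removed: 1

1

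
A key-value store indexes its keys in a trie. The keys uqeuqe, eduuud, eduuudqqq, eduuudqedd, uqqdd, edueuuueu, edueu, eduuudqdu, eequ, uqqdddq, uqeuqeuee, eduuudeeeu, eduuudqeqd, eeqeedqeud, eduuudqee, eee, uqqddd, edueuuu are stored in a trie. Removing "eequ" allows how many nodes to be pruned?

1

Walk "eequ" from the leaf back toward the root, removing each node that no remaining word uses.
The suffix "u" (1 node) is used only by "eequ"; the node for "eeq" still has the child "e", so pruning stops there.
Nodes removed: 1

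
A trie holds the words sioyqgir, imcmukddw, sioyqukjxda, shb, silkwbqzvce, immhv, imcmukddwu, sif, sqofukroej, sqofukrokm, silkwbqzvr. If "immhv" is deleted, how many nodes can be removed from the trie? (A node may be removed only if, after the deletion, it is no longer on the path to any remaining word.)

Walk "immhv" from the leaf back toward the root, removing each node that no remaining word uses.
The suffix "mhv" (3 nodes) is used only by "immhv"; the node for "im" still has the child "c", so pruning stops there.
Nodes removed: 3

3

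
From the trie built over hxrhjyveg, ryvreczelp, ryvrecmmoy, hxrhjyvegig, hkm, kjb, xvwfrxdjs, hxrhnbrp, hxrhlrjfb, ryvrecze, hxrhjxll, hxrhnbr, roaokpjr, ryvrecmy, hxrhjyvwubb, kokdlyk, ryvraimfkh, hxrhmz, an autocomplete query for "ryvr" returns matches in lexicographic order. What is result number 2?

DFS of the "ryvr" subtree visits, in order: "ryvraimfkh", "ryvrecmmoy", "ryvrecmy", "ryvrecze", "ryvreczelp"
The 2nd is ryvrecmmoy.

ryvrecmmoy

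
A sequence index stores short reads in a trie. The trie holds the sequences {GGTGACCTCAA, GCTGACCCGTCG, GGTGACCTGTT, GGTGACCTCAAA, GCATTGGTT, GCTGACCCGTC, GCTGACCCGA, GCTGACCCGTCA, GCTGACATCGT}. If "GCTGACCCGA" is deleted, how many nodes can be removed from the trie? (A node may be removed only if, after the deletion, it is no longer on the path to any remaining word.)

1

A node on "GCTGACCCGA"'s path can go only if nothing else ends at it or branches off below it.
The suffix "A" (1 node) is used only by "GCTGACCCGA"; the node for "GCTGACCCG" still has the child "T", so pruning stops there.
Nodes removed: 1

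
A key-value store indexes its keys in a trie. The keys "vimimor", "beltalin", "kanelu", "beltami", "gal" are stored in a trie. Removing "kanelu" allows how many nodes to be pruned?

Walk "kanelu" from the leaf back toward the root, removing each node that no remaining word uses.
No other word shares any prefix with "kanelu", so all 6 of its nodes go.
Nodes removed: 6

6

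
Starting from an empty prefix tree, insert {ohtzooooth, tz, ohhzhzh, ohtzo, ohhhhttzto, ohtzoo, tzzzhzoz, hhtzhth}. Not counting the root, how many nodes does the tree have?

Count nodes per top-level branch (shared prefixes stored once):
  'h'-branch (hhtzhth): 7 nodes
  'o'-branch (ohhhhttzto, ohhzhzh, ohtzo, ohtzoo, ohtzooooth): 22 nodes
  't'-branch (tz, tzzzhzoz): 8 nodes
Sum: 37

37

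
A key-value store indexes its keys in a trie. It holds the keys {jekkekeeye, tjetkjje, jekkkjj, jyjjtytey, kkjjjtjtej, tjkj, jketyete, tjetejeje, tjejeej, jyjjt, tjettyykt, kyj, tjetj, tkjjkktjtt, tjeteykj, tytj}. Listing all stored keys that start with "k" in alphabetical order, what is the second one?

Filter for "k…" and sort: "kkjjjtjtej", "kyj"
The 2nd is kyj.

kyj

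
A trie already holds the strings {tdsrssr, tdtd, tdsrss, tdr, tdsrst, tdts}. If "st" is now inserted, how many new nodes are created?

2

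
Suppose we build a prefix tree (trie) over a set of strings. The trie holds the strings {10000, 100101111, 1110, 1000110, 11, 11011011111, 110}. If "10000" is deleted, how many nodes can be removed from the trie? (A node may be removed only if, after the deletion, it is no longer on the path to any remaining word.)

1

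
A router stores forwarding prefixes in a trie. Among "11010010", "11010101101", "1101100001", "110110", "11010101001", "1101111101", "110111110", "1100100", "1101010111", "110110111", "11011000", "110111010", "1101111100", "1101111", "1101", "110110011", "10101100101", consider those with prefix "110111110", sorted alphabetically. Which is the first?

110111110

Words with prefix "110111110", in lexicographic order: "110111110", "1101111100", "1101111101"
The 1st is 110111110.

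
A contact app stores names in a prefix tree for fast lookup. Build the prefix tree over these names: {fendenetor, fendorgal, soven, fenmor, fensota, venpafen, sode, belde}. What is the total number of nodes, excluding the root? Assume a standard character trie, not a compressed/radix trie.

Insert word by word; a character creates a node only if that edge doesn't already exist:
  "fendenetor" → 10 new (f, e, n, d, e, n, e, t, o, r)
  "fendorgal" → prefix "fend" already present; 5 new (o, r, g, a, l)
  "soven" → 5 new (s, o, v, e, n)
  "fenmor" → prefix "fen" already present; 3 new (m, o, r)
  "fensota" → prefix "fen" already present; 4 new (s, o, t, a)
  "venpafen" → 8 new (v, e, n, p, a, f, e, n)
  "sode" → prefix "so" already present; 2 new (d, e)
  "belde" → 5 new (b, e, l, d, e)
Total nodes = 10 + 5 + 5 + 3 + 4 + 8 + 2 + 5 = 42

42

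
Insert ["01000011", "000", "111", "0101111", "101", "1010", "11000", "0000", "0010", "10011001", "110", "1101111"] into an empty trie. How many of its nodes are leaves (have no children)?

9

A leaf is a node with no children — equivalently, the end of a word that is not a proper prefix of any other stored word.
Those words: "0000", "0010", "01000011", "0101111", "10011001", "1010", "11000", "1101111", "111"
Leaf count: 9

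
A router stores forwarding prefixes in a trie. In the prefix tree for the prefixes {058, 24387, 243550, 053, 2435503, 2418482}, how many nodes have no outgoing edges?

5

A leaf is a node with no children — equivalently, the end of a word that is not a proper prefix of any other stored word.
Those words: "053", "058", "2418482", "2435503", "24387"
Leaf count: 5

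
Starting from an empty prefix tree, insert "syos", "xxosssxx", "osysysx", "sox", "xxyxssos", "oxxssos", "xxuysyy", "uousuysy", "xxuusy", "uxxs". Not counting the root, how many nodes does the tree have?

Insert word by word; a character creates a node only if that edge doesn't already exist:
  "syos" → 4 new (s, y, o, s)
  "xxosssxx" → 8 new (x, x, o, s, s, s, x, x)
  "osysysx" → 7 new (o, s, y, s, y, s, x)
  "sox" → prefix "s" already present; 2 new (o, x)
  "xxyxssos" → prefix "xx" already present; 6 new (y, x, s, s, o, s)
  "oxxssos" → prefix "o" already present; 6 new (x, x, s, s, o, s)
  "xxuysyy" → prefix "xx" already present; 5 new (u, y, s, y, y)
  "uousuysy" → 8 new (u, o, u, s, u, y, s, y)
  "xxuusy" → prefix "xxu" already present; 3 new (u, s, y)
  "uxxs" → prefix "u" already present; 3 new (x, x, s)
Total nodes = 4 + 8 + 7 + 2 + 6 + 6 + 5 + 8 + 3 + 3 = 52

52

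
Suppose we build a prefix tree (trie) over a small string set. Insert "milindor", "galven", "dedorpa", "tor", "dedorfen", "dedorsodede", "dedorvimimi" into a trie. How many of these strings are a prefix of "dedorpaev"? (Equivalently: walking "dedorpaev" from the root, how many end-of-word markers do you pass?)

1

Traverse "dedorpaev" character by character; count nodes along the way that are marked as word ends.
Prefixes of the query that are stored words: "dedorpa"
Count: 1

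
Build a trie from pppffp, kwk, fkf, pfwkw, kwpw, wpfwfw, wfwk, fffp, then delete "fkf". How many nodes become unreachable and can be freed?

2

After clearing the end-marker at "fkf", prune upward until reaching a node still needed by another word.
The suffix "kf" (2 nodes) is used only by "fkf"; the node for "f" still has the child "f", so pruning stops there.
Nodes removed: 2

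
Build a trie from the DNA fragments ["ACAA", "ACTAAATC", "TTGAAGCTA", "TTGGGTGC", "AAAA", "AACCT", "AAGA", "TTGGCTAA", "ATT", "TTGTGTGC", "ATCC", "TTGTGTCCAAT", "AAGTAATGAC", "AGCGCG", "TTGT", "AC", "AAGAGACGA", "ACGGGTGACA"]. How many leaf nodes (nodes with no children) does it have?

15

A leaf is a node with no children — equivalently, the end of a word that is not a proper prefix of any other stored word.
Those words: "AAAA", "AACCT", "AAGAGACGA", "AAGTAATGAC", "ACAA", "ACGGGTGACA", "ACTAAATC", "AGCGCG", "ATCC", "ATT", "TTGAAGCTA", "TTGGCTAA", "TTGGGTGC", "TTGTGTCCAAT", "TTGTGTGC"
Leaf count: 15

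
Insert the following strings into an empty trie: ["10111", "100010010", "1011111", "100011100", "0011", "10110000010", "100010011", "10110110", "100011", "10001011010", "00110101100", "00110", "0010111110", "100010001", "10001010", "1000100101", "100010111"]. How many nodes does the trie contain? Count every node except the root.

Count nodes per top-level branch (shared prefixes stored once):
  '0'-branch (0010111110, 0011, 00110, 00110101100): 18 nodes
  '1'-branch (100010001, 100010010, 1000100101, 100010011, 10001010, 10001011010, 100010111, 100011, 100011100, 10110000010, 10110110, 10111, 1011111): 39 nodes
Sum: 57

57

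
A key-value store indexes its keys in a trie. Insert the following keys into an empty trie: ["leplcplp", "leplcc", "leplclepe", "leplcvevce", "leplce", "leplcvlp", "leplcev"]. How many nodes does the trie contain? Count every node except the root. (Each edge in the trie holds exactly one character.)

Trace insertions, counting only characters that open a new branch:
  "leplcplp" → 8 new (l, e, p, l, c, p, l, p)
  "leplcc" → prefix "leplc" already present; 1 new (c)
  "leplclepe" → prefix "leplc" already present; 4 new (l, e, p, e)
  "leplcvevce" → prefix "leplc" already present; 5 new (v, e, v, c, e)
  "leplce" → prefix "leplc" already present; 1 new (e)
  "leplcvlp" → prefix "leplcv" already present; 2 new (l, p)
  "leplcev" → prefix "leplce" already present; 1 new (v)
Total nodes = 8 + 1 + 4 + 5 + 1 + 2 + 1 = 22

22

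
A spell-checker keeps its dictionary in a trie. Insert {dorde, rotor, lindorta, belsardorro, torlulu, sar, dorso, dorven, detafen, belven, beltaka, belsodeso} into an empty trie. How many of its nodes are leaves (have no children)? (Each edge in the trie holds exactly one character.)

Leaves are exactly the stored words that no other stored word extends.
Those words: "belsardorro", "belsodeso", "beltaka", "belven", "detafen", "dorde", "dorso", "dorven", "lindorta", "rotor", "sar", "torlulu"
Leaf count: 12

12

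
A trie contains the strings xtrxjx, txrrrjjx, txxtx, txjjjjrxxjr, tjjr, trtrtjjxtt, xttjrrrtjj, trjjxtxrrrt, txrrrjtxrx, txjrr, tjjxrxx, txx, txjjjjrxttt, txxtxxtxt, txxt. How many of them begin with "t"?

Traverse to the node for "t", then collect every word in that subtree.
Words under "t": tjjr, tjjxrxx, trjjxtxrrrt, trtrtjjxtt, txjjjjrxttt, txjjjjrxxjr, txjrr, txrrrjjx, txrrrjtxrx, txx, txxt, txxtx, txxtxxtxt
Count: 13

13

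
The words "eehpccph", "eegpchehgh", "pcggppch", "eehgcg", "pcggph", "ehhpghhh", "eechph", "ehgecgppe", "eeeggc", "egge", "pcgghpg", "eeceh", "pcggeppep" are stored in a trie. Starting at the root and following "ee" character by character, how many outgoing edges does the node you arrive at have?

Follow the path "ee" to its node, then look at its outgoing edges.
Distinct next characters after "ee": c, e, g, h.
That node has 4 child edges.

4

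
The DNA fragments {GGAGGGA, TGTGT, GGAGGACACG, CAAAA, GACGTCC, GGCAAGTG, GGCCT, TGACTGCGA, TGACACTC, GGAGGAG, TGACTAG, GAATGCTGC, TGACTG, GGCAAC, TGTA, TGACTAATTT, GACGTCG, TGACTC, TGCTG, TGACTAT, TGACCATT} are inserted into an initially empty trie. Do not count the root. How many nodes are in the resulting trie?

Count nodes per top-level branch (shared prefixes stored once):
  'C'-branch (CAAAA): 5 nodes
  'G'-branch (GAATGCTGC, GACGTCC, GACGTCG, GGAGGACACG, GGAGGAG, GGAGGGA, GGCAAC, GGCAAGTG, GGCCT): 36 nodes
  'T'-branch (TGACACTC, TGACCATT, TGACTAATTT, TGACTAG, TGACTAT, TGACTC, TGACTG, TGACTGCGA, TGCTG, TGTA, TGTGT): 32 nodes
Sum: 73

73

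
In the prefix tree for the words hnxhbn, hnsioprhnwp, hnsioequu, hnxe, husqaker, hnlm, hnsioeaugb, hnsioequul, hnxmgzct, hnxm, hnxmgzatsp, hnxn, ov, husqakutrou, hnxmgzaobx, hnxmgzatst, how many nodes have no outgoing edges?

A leaf is a node with no children — equivalently, the end of a word that is not a proper prefix of any other stored word.
Those words: "hnlm", "hnsioeaugb", "hnsioequul", "hnsioprhnwp", "hnxe", "hnxhbn", "hnxmgzaobx", "hnxmgzatsp", "hnxmgzatst", "hnxmgzct", "hnxn", "husqaker", "husqakutrou", "ov"
Leaf count: 14

14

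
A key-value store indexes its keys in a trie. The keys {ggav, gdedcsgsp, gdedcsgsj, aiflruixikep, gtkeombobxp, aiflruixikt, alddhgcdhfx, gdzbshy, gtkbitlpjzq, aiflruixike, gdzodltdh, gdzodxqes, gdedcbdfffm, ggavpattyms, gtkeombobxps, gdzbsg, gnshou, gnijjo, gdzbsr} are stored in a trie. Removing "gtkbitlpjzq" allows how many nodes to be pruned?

8

After clearing the end-marker at "gtkbitlpjzq", prune upward until reaching a node still needed by another word.
The suffix "bitlpjzq" (8 nodes) is used only by "gtkbitlpjzq"; the node for "gtk" still has the child "e", so pruning stops there.
Nodes removed: 8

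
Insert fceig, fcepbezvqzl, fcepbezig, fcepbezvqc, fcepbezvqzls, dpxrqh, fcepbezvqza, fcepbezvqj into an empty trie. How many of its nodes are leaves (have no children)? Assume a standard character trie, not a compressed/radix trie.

A leaf is a node with no children — equivalently, the end of a word that is not a proper prefix of any other stored word.
Those words: "dpxrqh", "fceig", "fcepbezig", "fcepbezvqc", "fcepbezvqj", "fcepbezvqza", "fcepbezvqzls"
Leaf count: 7

7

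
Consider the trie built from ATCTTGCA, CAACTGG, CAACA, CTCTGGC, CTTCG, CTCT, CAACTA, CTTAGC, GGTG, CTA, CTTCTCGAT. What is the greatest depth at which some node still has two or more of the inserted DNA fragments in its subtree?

5

The deepest shared node is where two words last agree before diverging.
e.g. "CAACTA" and "CAACTGG" share the prefix "CAACT" of length 5; no pair shares a longer one.
Longest shared-prefix length: 5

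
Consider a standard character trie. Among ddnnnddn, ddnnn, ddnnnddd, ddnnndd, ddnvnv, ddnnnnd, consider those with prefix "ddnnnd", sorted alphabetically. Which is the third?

DFS of the "ddnnnd" subtree visits, in order: "ddnnndd", "ddnnnddd", "ddnnnddn"
Position 3: ddnnnddn

ddnnnddn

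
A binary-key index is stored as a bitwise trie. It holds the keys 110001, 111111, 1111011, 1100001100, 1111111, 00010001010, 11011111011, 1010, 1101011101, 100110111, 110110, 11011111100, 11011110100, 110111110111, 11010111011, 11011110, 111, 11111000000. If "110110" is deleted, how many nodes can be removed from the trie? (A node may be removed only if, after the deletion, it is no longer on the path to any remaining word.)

1

A node on "110110"'s path can go only if nothing else ends at it or branches off below it.
The suffix "0" (1 node) is used only by "110110"; the node for "11011" still has the child "1", so pruning stops there.
Nodes removed: 1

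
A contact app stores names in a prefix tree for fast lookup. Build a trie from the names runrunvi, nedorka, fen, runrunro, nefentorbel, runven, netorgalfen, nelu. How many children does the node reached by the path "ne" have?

Walk "ne" from the root, arriving at one node.
Distinct next characters after "ne": d, f, l, t.
That node has 4 child edges.

4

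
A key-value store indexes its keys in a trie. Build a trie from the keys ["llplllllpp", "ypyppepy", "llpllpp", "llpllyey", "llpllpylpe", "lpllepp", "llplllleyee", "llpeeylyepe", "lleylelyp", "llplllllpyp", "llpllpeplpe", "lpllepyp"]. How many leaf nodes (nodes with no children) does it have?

12

Leaves are exactly the stored words that no other stored word extends.
Those words: "lleylelyp", "llpeeylyepe", "llplllleyee", "llplllllpp", "llplllllpyp", "llpllpeplpe", "llpllpp", "llpllpylpe", "llpllyey", "lpllepp", "lpllepyp", "ypyppepy"
Leaf count: 12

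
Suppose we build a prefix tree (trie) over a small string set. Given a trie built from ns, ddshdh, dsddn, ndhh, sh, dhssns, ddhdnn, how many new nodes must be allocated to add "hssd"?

"hssd" shares no prefix with any stored word, so all 4 characters open new nodes.
4 − 0 = 4 new nodes.

4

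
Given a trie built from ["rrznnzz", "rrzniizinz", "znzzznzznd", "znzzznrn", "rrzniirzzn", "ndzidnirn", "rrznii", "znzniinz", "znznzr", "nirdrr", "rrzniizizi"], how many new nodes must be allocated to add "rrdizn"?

The longest prefix of "rrdizn" already in the trie is "rr" (length 2).
New nodes needed: |"rrdizn"| − 2 = 6 − 2 = 4.

4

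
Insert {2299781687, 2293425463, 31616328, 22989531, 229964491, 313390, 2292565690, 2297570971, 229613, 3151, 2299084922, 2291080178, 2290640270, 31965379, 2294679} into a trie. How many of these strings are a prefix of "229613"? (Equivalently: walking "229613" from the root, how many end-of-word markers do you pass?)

1

Traverse "229613" character by character; count nodes along the way that are marked as word ends.
Prefixes of the query that are stored words: "229613"
Count: 1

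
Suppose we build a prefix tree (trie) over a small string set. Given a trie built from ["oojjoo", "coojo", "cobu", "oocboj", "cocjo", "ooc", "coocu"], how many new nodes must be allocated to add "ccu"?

2

"c" is already a path in the trie; the remaining "cu" must be added.
So 3 − 1 = 2 new nodes.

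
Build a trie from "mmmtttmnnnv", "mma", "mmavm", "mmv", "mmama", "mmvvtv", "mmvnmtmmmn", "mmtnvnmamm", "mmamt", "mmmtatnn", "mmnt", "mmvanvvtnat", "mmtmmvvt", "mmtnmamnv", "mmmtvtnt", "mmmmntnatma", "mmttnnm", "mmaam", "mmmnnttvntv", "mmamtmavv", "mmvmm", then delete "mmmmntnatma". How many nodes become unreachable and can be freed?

8

After clearing the end-marker at "mmmmntnatma", prune upward until reaching a node still needed by another word.
The suffix "mntnatma" (8 nodes) is used only by "mmmmntnatma"; the node for "mmm" still has the child "t", so pruning stops there.
Nodes removed: 8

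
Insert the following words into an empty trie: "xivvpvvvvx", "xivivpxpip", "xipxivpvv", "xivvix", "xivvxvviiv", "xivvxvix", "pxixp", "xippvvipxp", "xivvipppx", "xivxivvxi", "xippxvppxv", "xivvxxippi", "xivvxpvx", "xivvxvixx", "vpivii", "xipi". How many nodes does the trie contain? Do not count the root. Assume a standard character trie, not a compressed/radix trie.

78

Trace insertions, counting only characters that open a new branch:
  "xivvpvvvvx" → 10 new (x, i, v, v, p, v, v, v, v, x)
  "xivivpxpip" → prefix "xiv" already present; 7 new (i, v, p, x, p, i, p)
  "xipxivpvv" → prefix "xi" already present; 7 new (p, x, i, v, p, v, v)
  "xivvix" → prefix "xivv" already present; 2 new (i, x)
  "xivvxvviiv" → prefix "xivv" already present; 6 new (x, v, v, i, i, v)
  "xivvxvix" → prefix "xivvxv" already present; 2 new (i, x)
  "pxixp" → 5 new (p, x, i, x, p)
  "xippvvipxp" → prefix "xip" already present; 7 new (p, v, v, i, p, x, p)
  "xivvipppx" → prefix "xivvi" already present; 4 new (p, p, p, x)
  "xivxivvxi" → prefix "xiv" already present; 6 new (x, i, v, v, x, i)
  "xippxvppxv" → prefix "xipp" already present; 6 new (x, v, p, p, x, v)
  "xivvxxippi" → prefix "xivvx" already present; 5 new (x, i, p, p, i)
  "xivvxpvx" → prefix "xivvx" already present; 3 new (p, v, x)
  "xivvxvixx" → prefix "xivvxvix" already present; 1 new (x)
  "vpivii" → 6 new (v, p, i, v, i, i)
  "xipi" → prefix "xip" already present; 1 new (i)
Total nodes = 10 + 7 + 7 + 2 + 6 + 2 + 5 + 7 + 4 + 6 + 6 + 5 + 3 + 1 + 6 + 1 = 78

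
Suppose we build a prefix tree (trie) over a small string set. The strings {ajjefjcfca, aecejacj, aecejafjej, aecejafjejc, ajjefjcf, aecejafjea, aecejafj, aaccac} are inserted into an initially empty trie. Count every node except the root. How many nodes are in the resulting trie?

28

Insert word by word; a character creates a node only if that edge doesn't already exist:
  "ajjefjcfca" → 10 new (a, j, j, e, f, j, c, f, c, a)
  "aecejacj" → prefix "a" already present; 7 new (e, c, e, j, a, c, j)
  "aecejafjej" → prefix "aeceja" already present; 4 new (f, j, e, j)
  "aecejafjejc" → prefix "aecejafjej" already present; 1 new (c)
  "ajjefjcf" → prefix "ajjefjcf" already present; 0 new (none)
  "aecejafjea" → prefix "aecejafje" already present; 1 new (a)
  "aecejafj" → prefix "aecejafj" already present; 0 new (none)
  "aaccac" → prefix "a" already present; 5 new (a, c, c, a, c)
Total nodes = 10 + 7 + 4 + 1 + 0 + 1 + 0 + 5 = 28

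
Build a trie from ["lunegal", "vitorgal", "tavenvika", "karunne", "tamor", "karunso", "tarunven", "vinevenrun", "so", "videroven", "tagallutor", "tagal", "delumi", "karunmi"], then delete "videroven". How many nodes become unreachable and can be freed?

A node on "videroven"'s path can go only if nothing else ends at it or branches off below it.
The suffix "deroven" (7 nodes) is used only by "videroven"; the node for "vi" still has the child "t", so pruning stops there.
Nodes removed: 7

7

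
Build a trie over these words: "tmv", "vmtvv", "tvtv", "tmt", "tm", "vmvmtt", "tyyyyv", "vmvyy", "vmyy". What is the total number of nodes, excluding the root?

25

Trace insertions, counting only characters that open a new branch:
  "tmv" → 3 new (t, m, v)
  "vmtvv" → 5 new (v, m, t, v, v)
  "tvtv" → prefix "t" already present; 3 new (v, t, v)
  "tmt" → prefix "tm" already present; 1 new (t)
  "tm" → prefix "tm" already present; 0 new (none)
  "vmvmtt" → prefix "vm" already present; 4 new (v, m, t, t)
  "tyyyyv" → prefix "t" already present; 5 new (y, y, y, y, v)
  "vmvyy" → prefix "vmv" already present; 2 new (y, y)
  "vmyy" → prefix "vm" already present; 2 new (y, y)
Total nodes = 3 + 5 + 3 + 1 + 0 + 4 + 5 + 2 + 2 = 25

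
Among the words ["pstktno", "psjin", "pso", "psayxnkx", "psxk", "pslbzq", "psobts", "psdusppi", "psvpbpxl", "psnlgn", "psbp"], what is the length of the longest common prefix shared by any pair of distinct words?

Equivalently: take the maximum, over all pairs, of their longest common prefix length.
e.g. "pso" and "psobts" share the prefix "pso" of length 3; no pair shares a longer one.
Longest shared-prefix length: 3

3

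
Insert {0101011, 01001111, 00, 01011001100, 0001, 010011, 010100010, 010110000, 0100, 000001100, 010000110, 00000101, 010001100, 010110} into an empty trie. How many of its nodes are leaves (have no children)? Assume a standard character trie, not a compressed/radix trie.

Leaves are exactly the stored words that no other stored word extends.
Those words: "00000101", "000001100", "0001", "010000110", "010001100", "01001111", "010100010", "0101011", "010110000", "01011001100"
Leaf count: 10

10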